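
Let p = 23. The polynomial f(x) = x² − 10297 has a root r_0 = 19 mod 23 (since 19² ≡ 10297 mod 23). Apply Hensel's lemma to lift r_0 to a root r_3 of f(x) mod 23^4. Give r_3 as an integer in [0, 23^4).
r_3 = 196623 (mod 279841)

Hensel's recurrence: r_{i+1} = r_i − f(r_i)·(f′(r_i))^{-1} mod 23^{i+2}, with f′(x) = 2x. Iterate:
  r_0 = 19 (mod 23)
  r_1 = 364 (mod 529)
  r_2 = 1951 (mod 12167)
  r_3 = 196623 (mod 279841)
Final: r_3 = 196623, and one checks f(r_3) ≡ 0 mod 23^4.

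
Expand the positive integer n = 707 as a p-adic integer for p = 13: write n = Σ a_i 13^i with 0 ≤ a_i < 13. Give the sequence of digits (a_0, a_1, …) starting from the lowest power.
(a_0, a_1, …) = (5, 2, 4)

Repeated division by 13 gives the digits low-to-high: 707 = 5 + 2·13^1 + 4·13^2. Digit sequence: (5, 2, 4).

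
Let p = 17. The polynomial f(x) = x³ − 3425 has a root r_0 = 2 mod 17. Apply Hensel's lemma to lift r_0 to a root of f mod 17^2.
r_1 = 70 (mod 289)

Hensel: r_{i+1} = r_i − f(r_i)/f′(r_i) mod 17^{i+2}, where f′(x) = 3x². Iterate:
  r_0 = 2 (mod 17)
  r_1 = 70 (mod 289)
Final: r = 70 with f(r) ≡ 0 mod 17^2.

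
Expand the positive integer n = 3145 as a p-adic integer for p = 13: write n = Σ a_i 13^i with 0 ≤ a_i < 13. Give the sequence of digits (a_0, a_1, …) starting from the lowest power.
(a_0, a_1, …) = (12, 7, 5, 1)

Repeated division by 13 gives the digits low-to-high: 3145 = 12 + 7·13^1 + 5·13^2 + 1·13^3. Digit sequence: (12, 7, 5, 1).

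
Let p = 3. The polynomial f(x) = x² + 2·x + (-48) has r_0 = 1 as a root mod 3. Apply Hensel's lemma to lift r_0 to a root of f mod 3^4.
r_3 = 73 (mod 81)

Hensel: r_{i+1} = r_i − f(r_i)·(f′(r_i))^{-1} mod 3^{i+2}, f′(x) = 2x + 2. Iterate:
  r_0 = 1 (mod 3)
  r_1 = 1 (mod 9)
  r_2 = 19 (mod 27)
  r_3 = 73 (mod 81)
Final: r = 73 satisfies f(r) ≡ 0 mod 3^4.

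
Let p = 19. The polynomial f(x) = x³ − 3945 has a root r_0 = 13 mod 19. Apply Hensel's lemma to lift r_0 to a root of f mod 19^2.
r_1 = 203 (mod 361)

Hensel: r_{i+1} = r_i − f(r_i)/f′(r_i) mod 19^{i+2}, where f′(x) = 3x². Iterate:
  r_0 = 13 (mod 19)
  r_1 = 203 (mod 361)
Final: r = 203 with f(r) ≡ 0 mod 19^2.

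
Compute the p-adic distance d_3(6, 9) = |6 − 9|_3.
d_3(6, 9) = 1/3

Step 1 — x − y = 6 − 9 = -3. Step 2 — v_3(-3) = 1 (factor: -3 = −(3^1 · 1); the sign does not affect v_p). Step 3 — |x − y|_3 = 3^{-1} = 1/3.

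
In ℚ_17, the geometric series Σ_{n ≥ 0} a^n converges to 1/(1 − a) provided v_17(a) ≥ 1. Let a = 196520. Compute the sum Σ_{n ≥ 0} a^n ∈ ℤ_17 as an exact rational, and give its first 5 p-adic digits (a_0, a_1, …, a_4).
Σ a^n = 1/(1 − a) = -1/196519;  first 5 digits = (1, 0, 0, 6, 2)

v_17(a) = 3 ≥ 1, so the series converges in ℤ_17 to 1/(1 − a) = 1/(1 − 196520) = -1/196519. Expand this rational in ℤ_17: compute digits iteratively via d_i = x_i mod 17, x_{i+1} = (x_i − d_i)/17. The first 5 digits are (1, 0, 0, 6, 2).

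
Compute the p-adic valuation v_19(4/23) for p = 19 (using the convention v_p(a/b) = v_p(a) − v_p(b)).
v_19(4/23) = 0

Factor powers of 19 from the numerator and denominator of the reduced fraction: 4 = 19^0 · 4 and 23 = 19^0 · 23. Apply v_p(a/b) = v_p(a) − v_p(b): v_19(4/23) = 0 − 0 = 0.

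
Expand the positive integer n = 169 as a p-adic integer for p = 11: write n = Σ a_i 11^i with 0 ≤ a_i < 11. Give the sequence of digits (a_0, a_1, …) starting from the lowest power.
(a_0, a_1, …) = (4, 4, 1)

Repeated division by 11 gives the digits low-to-high: 169 = 4 + 4·11^1 + 1·11^2. Digit sequence: (4, 4, 1).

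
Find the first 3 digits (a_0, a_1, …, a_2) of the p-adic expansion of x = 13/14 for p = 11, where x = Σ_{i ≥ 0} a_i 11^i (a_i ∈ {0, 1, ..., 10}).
(a_0, …, a_2) = (8, 8, 0)

v_11(13/14) = 0 (numerator and denominator both coprime to 11), so x ∈ ℤ_11^×. Compute digits iteratively via a_i = x_i mod 11, x_{i+1} = (x_i − a_i)/11, with x_0 = x:
  x_0 = 13/14;  a_0 = 8;  x_1 = (x_0 − 8)/11 = -9/14
  x_1 = -9/14;  a_1 = 8;  x_2 = (x_1 − 8)/11 = -11/14
  x_2 = -11/14;  a_2 = 0;  x_3 = (x_2 − 0)/11 = -1/14
Digits: (8, 8, 0).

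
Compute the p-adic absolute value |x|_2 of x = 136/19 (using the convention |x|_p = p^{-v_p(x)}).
|136/19|_2 = 1/8

Step 1 — compute v_2(x) by factoring powers of 2 out of the numerator and denominator: v_2(136/19) = 3. Step 2 — apply |x|_p = p^{-v_p(x)} = 2^{-3} = 1/8.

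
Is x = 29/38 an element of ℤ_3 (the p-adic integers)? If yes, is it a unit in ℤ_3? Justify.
x ∈ ℤ_3^× (unit); v_3(x) = 0

ℤ_3 = {x ∈ ℚ_3 : v_3(x) ≥ 0} and ℤ_3^× = {x ∈ ℤ_3 : v_3(x) = 0}. Here v_3(29/38) = v_3(num) − v_3(den) = 0; compare against these criteria.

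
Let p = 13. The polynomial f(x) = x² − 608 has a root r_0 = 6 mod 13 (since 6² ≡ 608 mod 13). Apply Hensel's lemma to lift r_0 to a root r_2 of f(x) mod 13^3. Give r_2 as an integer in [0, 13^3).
r_2 = 617 (mod 2197)

Hensel's recurrence: r_{i+1} = r_i − f(r_i)·(f′(r_i))^{-1} mod 13^{i+2}, with f′(x) = 2x. Iterate:
  r_0 = 6 (mod 13)
  r_1 = 110 (mod 169)
  r_2 = 617 (mod 2197)
Final: r_2 = 617, and one checks f(r_2) ≡ 0 mod 13^3.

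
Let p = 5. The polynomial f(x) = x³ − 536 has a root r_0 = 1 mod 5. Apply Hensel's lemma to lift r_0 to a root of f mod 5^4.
r_3 = 321 (mod 625)

Hensel: r_{i+1} = r_i − f(r_i)/f′(r_i) mod 5^{i+2}, where f′(x) = 3x². Iterate:
  r_0 = 1 (mod 5)
  r_1 = 21 (mod 25)
  r_2 = 71 (mod 125)
  r_3 = 321 (mod 625)
Final: r = 321 with f(r) ≡ 0 mod 5^4.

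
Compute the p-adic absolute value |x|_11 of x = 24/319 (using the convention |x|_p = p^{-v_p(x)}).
|24/319|_11 = 11

Step 1 — compute v_11(x) by factoring powers of 11 out of the numerator and denominator: v_11(24/319) = -1. Step 2 — apply |x|_p = p^{-v_p(x)} = 11^{1} = 11.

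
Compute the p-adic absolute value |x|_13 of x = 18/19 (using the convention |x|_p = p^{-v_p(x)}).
|18/19|_13 = 1

Step 1 — compute v_13(x) by factoring powers of 13 out of the numerator and denominator: v_13(18/19) = 0. Step 2 — apply |x|_p = p^{-v_p(x)} = 13^{0} = 1.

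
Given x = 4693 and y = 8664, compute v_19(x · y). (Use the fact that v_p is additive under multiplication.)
v_19(40660152) = 4

v_p(x) = 2 (factor: 4693 = 19^2 · 13); v_p(y) = 2 (factor: 8664 = 19^2 · 24). Additivity: v_p(xy) = v_p(x) + v_p(y) = 2 + 2 = 4. (Direct check: xy = 40660152 = 19^4 · (312).)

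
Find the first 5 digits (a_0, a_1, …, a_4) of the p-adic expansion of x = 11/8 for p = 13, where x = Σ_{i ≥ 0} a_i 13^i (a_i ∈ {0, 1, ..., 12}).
(a_0, …, a_4) = (3, 8, 1, 8, 1)

v_13(11/8) = 0 (numerator and denominator both coprime to 13), so x ∈ ℤ_13^×. Compute digits iteratively via a_i = x_i mod 13, x_{i+1} = (x_i − a_i)/13, with x_0 = x:
  x_0 = 11/8;  a_0 = 3;  x_1 = (x_0 − 3)/13 = -1/8
  x_1 = -1/8;  a_1 = 8;  x_2 = (x_1 − 8)/13 = -5/8
  x_2 = -5/8;  a_2 = 1;  x_3 = (x_2 − 1)/13 = -1/8
  x_3 = -1/8;  a_3 = 8;  x_4 = (x_3 − 8)/13 = -5/8
  x_4 = -5/8;  a_4 = 1;  x_5 = (x_4 − 1)/13 = -1/8
Digits: (3, 8, 1, 8, 1).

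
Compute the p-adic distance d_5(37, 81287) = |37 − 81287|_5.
d_5(37, 81287) = 1/3125

Step 1 — x − y = 37 − 81287 = -81250. Step 2 — v_5(-81250) = 5 (factor: -81250 = −(5^5 · 26); the sign does not affect v_p). Step 3 — |x − y|_5 = 5^{-5} = 1/3125.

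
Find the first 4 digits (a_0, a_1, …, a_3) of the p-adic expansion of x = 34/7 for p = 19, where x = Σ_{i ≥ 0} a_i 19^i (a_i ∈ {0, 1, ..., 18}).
(a_0, …, a_3) = (13, 5, 16, 10)

v_19(34/7) = 0 (numerator and denominator both coprime to 19), so x ∈ ℤ_19^×. Compute digits iteratively via a_i = x_i mod 19, x_{i+1} = (x_i − a_i)/19, with x_0 = x:
  x_0 = 34/7;  a_0 = 13;  x_1 = (x_0 − 13)/19 = -3/7
  x_1 = -3/7;  a_1 = 5;  x_2 = (x_1 − 5)/19 = -2/7
  x_2 = -2/7;  a_2 = 16;  x_3 = (x_2 − 16)/19 = -6/7
  x_3 = -6/7;  a_3 = 10;  x_4 = (x_3 − 10)/19 = -4/7
Digits: (13, 5, 16, 10).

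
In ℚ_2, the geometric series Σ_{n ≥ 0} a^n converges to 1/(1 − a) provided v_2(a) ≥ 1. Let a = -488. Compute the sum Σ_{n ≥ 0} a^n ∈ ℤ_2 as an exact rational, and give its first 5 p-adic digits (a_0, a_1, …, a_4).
Σ a^n = 1/(1 − a) = 1/489;  first 5 digits = (1, 0, 0, 1, 1)

v_2(a) = 3 ≥ 1, so the series converges in ℤ_2 to 1/(1 − a) = 1/(1 − (-488)) = 1/489. Expand this rational in ℤ_2: compute digits iteratively via d_i = x_i mod 2, x_{i+1} = (x_i − d_i)/2. The first 5 digits are (1, 0, 0, 1, 1).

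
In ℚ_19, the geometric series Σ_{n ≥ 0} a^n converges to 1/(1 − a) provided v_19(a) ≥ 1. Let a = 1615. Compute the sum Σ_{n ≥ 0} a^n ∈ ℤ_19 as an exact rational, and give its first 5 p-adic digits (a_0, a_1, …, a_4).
Σ a^n = 1/(1 − a) = -1/1614;  first 5 digits = (1, 9, 9, 7, 10)

v_19(a) = 1 ≥ 1, so the series converges in ℤ_19 to 1/(1 − a) = 1/(1 − 1615) = -1/1614. Expand this rational in ℤ_19: compute digits iteratively via d_i = x_i mod 19, x_{i+1} = (x_i − d_i)/19. The first 5 digits are (1, 9, 9, 7, 10).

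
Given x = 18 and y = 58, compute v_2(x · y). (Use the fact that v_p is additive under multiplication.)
v_2(1044) = 2

v_p(x) = 1 (factor: 18 = 2^1 · 9); v_p(y) = 1 (factor: 58 = 2^1 · 29). Additivity: v_p(xy) = v_p(x) + v_p(y) = 1 + 1 = 2. (Direct check: xy = 1044 = 2^2 · (261).)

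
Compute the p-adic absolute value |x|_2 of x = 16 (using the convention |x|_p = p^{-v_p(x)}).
|16|_2 = 1/16

Step 1 — compute v_2(x) by factoring powers of 2 out of the numerator and denominator: v_2(16) = 4. Step 2 — apply |x|_p = p^{-v_p(x)} = 2^{-4} = 1/16.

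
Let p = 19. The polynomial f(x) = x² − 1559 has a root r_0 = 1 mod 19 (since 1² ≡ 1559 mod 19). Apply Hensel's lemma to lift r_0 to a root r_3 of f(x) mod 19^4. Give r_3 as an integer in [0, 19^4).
r_3 = 50598 (mod 130321)

Hensel's recurrence: r_{i+1} = r_i − f(r_i)·(f′(r_i))^{-1} mod 19^{i+2}, with f′(x) = 2x. Iterate:
  r_0 = 1 (mod 19)
  r_1 = 58 (mod 361)
  r_2 = 2585 (mod 6859)
  r_3 = 50598 (mod 130321)
Final: r_3 = 50598, and one checks f(r_3) ≡ 0 mod 19^4.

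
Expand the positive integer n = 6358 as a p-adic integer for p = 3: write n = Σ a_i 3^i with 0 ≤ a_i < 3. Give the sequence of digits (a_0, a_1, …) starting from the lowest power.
(a_0, a_1, …) = (1, 1, 1, 1, 0, 2, 2, 2)

Repeated division by 3 gives the digits low-to-high: 6358 = 1 + 1·3^1 + 1·3^2 + 1·3^3 + 2·3^5 + 2·3^6 + 2·3^7. Digit sequence: (1, 1, 1, 1, 0, 2, 2, 2).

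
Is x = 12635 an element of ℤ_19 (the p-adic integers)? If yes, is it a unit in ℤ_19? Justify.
x ∈ ℤ_19 but not a unit; v_19(x) = 2 > 0

ℤ_19 = {x ∈ ℚ_19 : v_19(x) ≥ 0} and ℤ_19^× = {x ∈ ℤ_19 : v_19(x) = 0}. Here v_19(12635) = v_19(num) − v_19(den) = 2; compare against these criteria.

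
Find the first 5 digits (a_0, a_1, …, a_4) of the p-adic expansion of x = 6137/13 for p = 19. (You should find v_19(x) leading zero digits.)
(a_0, …, a_4) = (0, 0, 13, 14, 8)

v_19(6137/13) = 2, so a_0 = ... = a_1 = 0. Factor out: x = 19^2 · u with u = 17/13 a unit in ℤ_19. Expand u iteratively via a_{v+i} = u_i mod 19, u_{i+1} = (u_i − a_{v+i})/19:
  u_0 = 17/13;  a_2 = 13;  u_1 = (u_0 − 13)/19 = -8/13
  u_1 = -8/13;  a_3 = 14;  u_2 = (u_1 − 14)/19 = -10/13
  u_2 = -10/13;  a_4 = 8;  u_3 = (u_2 − 8)/19 = -6/13
Digits: (0, 0, 13, 14, 8).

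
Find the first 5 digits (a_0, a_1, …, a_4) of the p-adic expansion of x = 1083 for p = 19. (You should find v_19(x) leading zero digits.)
(a_0, …, a_4) = (0, 0, 3, 0, 0)

v_19(1083) = 2, so a_0 = ... = a_1 = 0. Factor out: x = 19^2 · u with u = 3 a unit in ℤ_19. Expand u iteratively via a_{v+i} = u_i mod 19, u_{i+1} = (u_i − a_{v+i})/19:
  u_0 = 3;  a_2 = 3;  u_1 = (u_0 − 3)/19 = 0
  u_1 = 0;  a_3 = 0;  u_2 = (u_1 − 0)/19 = 0
  u_2 = 0;  a_4 = 0;  u_3 = (u_2 − 0)/19 = 0
Digits: (0, 0, 3, 0, 0).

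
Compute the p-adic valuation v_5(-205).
v_5(-205) = 1

v_5(n) is the largest exponent k such that 5^k divides n. Factor out: -205 = -5^1 · 41. (Sign doesn't affect v_p.) So v_5(-205) = 1.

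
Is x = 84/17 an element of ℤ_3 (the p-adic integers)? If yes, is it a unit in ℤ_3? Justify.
x ∈ ℤ_3 but not a unit; v_3(x) = 1 > 0

ℤ_3 = {x ∈ ℚ_3 : v_3(x) ≥ 0} and ℤ_3^× = {x ∈ ℤ_3 : v_3(x) = 0}. Here v_3(84/17) = v_3(num) − v_3(den) = 1; compare against these criteria.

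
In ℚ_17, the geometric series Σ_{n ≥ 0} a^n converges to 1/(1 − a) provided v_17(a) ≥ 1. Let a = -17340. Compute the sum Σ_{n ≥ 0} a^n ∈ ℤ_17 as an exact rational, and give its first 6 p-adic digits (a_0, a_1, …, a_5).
Σ a^n = 1/(1 − a) = 1/17341;  first 6 digits = (1, 0, 8, 13, 12, 7)

v_17(a) = 2 ≥ 1, so the series converges in ℤ_17 to 1/(1 − a) = 1/(1 − (-17340)) = 1/17341. Expand this rational in ℤ_17: compute digits iteratively via d_i = x_i mod 17, x_{i+1} = (x_i − d_i)/17. The first 6 digits are (1, 0, 8, 13, 12, 7).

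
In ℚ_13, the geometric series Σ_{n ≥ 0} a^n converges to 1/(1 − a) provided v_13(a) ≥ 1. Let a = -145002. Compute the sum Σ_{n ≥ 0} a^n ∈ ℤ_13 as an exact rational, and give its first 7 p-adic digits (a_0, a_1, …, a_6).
Σ a^n = 1/(1 − a) = 1/145003;  first 7 digits = (1, 0, 0, 12, 7, 12, 0)

v_13(a) = 3 ≥ 1, so the series converges in ℤ_13 to 1/(1 − a) = 1/(1 − (-145002)) = 1/145003. Expand this rational in ℤ_13: compute digits iteratively via d_i = x_i mod 13, x_{i+1} = (x_i − d_i)/13. The first 7 digits are (1, 0, 0, 12, 7, 12, 0).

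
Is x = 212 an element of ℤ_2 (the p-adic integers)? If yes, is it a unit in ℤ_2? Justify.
x ∈ ℤ_2 but not a unit; v_2(x) = 2 > 0

ℤ_2 = {x ∈ ℚ_2 : v_2(x) ≥ 0} and ℤ_2^× = {x ∈ ℤ_2 : v_2(x) = 0}. Here v_2(212) = v_2(num) − v_2(den) = 2; compare against these criteria.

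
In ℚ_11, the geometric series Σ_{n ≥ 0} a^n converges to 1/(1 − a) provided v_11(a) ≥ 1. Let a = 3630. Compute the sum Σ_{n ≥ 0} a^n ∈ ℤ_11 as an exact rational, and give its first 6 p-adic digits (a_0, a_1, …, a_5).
Σ a^n = 1/(1 − a) = -1/3629;  first 6 digits = (1, 0, 8, 2, 9, 4)

v_11(a) = 2 ≥ 1, so the series converges in ℤ_11 to 1/(1 − a) = 1/(1 − 3630) = -1/3629. Expand this rational in ℤ_11: compute digits iteratively via d_i = x_i mod 11, x_{i+1} = (x_i − d_i)/11. The first 6 digits are (1, 0, 8, 2, 9, 4).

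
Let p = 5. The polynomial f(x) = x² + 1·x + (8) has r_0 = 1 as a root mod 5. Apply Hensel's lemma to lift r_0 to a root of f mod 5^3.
r_2 = 31 (mod 125)

Hensel: r_{i+1} = r_i − f(r_i)·(f′(r_i))^{-1} mod 5^{i+2}, f′(x) = 2x + 1. Iterate:
  r_0 = 1 (mod 5)
  r_1 = 6 (mod 25)
  r_2 = 31 (mod 125)
Final: r = 31 satisfies f(r) ≡ 0 mod 5^3.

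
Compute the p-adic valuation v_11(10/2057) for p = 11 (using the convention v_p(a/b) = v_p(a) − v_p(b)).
v_11(10/2057) = -2

Factor powers of 11 from the numerator and denominator of the reduced fraction: 10 = 11^0 · 10 and 2057 = 11^2 · 17. Apply v_p(a/b) = v_p(a) − v_p(b): v_11(10/2057) = 0 − 2 = -2.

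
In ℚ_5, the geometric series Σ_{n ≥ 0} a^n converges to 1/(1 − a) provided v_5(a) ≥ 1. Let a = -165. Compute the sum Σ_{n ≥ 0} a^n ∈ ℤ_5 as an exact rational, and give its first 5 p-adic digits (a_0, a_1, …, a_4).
Σ a^n = 1/(1 − a) = 1/166;  first 5 digits = (1, 2, 2, 4, 1)

v_5(a) = 1 ≥ 1, so the series converges in ℤ_5 to 1/(1 − a) = 1/(1 − (-165)) = 1/166. Expand this rational in ℤ_5: compute digits iteratively via d_i = x_i mod 5, x_{i+1} = (x_i − d_i)/5. The first 5 digits are (1, 2, 2, 4, 1).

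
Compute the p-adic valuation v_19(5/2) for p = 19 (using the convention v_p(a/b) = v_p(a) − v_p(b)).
v_19(5/2) = 0

Factor powers of 19 from the numerator and denominator of the reduced fraction: 5 = 19^0 · 5 and 2 = 19^0 · 2. Apply v_p(a/b) = v_p(a) − v_p(b): v_19(5/2) = 0 − 0 = 0.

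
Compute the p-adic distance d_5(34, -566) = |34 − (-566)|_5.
d_5(34, -566) = 1/25

Step 1 — x − y = 34 − (-566) = 600. Step 2 — v_5(600) = 2 (factor: 600 = (5^2 · 24); the sign does not affect v_p). Step 3 — |x − y|_5 = 5^{-2} = 1/25.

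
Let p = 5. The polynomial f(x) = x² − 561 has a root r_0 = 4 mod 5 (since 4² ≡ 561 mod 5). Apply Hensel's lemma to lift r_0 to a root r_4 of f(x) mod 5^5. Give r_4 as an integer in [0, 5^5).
r_4 = 419 (mod 3125)

Hensel's recurrence: r_{i+1} = r_i − f(r_i)·(f′(r_i))^{-1} mod 5^{i+2}, with f′(x) = 2x. Iterate:
  r_0 = 4 (mod 5)
  r_1 = 19 (mod 25)
  r_2 = 44 (mod 125)
  r_3 = 419 (mod 625)
  r_4 = 419 (mod 3125)
Final: r_4 = 419, and one checks f(r_4) ≡ 0 mod 5^5.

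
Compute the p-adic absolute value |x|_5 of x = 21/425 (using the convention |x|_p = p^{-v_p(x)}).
|21/425|_5 = 25

Step 1 — compute v_5(x) by factoring powers of 5 out of the numerator and denominator: v_5(21/425) = -2. Step 2 — apply |x|_p = p^{-v_p(x)} = 5^{2} = 25.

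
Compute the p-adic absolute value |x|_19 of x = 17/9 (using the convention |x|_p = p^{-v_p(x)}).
|17/9|_19 = 1

Step 1 — compute v_19(x) by factoring powers of 19 out of the numerator and denominator: v_19(17/9) = 0. Step 2 — apply |x|_p = p^{-v_p(x)} = 19^{0} = 1.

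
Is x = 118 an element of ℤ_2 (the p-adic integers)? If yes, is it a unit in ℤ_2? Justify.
x ∈ ℤ_2 but not a unit; v_2(x) = 1 > 0

ℤ_2 = {x ∈ ℚ_2 : v_2(x) ≥ 0} and ℤ_2^× = {x ∈ ℤ_2 : v_2(x) = 0}. Here v_2(118) = v_2(num) − v_2(den) = 1; compare against these criteria.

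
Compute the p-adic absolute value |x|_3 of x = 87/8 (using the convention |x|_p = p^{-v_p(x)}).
|87/8|_3 = 1/3

Step 1 — compute v_3(x) by factoring powers of 3 out of the numerator and denominator: v_3(87/8) = 1. Step 2 — apply |x|_p = p^{-v_p(x)} = 3^{-1} = 1/3.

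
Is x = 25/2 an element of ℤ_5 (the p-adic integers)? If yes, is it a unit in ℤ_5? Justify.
x ∈ ℤ_5 but not a unit; v_5(x) = 2 > 0

ℤ_5 = {x ∈ ℚ_5 : v_5(x) ≥ 0} and ℤ_5^× = {x ∈ ℤ_5 : v_5(x) = 0}. Here v_5(25/2) = v_5(num) − v_5(den) = 2; compare against these criteria.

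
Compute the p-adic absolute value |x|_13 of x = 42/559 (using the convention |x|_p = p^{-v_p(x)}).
|42/559|_13 = 13

Step 1 — compute v_13(x) by factoring powers of 13 out of the numerator and denominator: v_13(42/559) = -1. Step 2 — apply |x|_p = p^{-v_p(x)} = 13^{1} = 13.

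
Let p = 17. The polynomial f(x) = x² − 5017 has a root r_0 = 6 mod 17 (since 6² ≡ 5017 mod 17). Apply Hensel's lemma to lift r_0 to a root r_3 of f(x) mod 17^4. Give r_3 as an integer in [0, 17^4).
r_3 = 36811 (mod 83521)

Hensel's recurrence: r_{i+1} = r_i − f(r_i)·(f′(r_i))^{-1} mod 17^{i+2}, with f′(x) = 2x. Iterate:
  r_0 = 6 (mod 17)
  r_1 = 108 (mod 289)
  r_2 = 2420 (mod 4913)
  r_3 = 36811 (mod 83521)
Final: r_3 = 36811, and one checks f(r_3) ≡ 0 mod 17^4.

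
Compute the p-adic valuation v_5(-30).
v_5(-30) = 1

v_5(n) is the largest exponent k such that 5^k divides n. Factor out: -30 = -5^1 · 6. (Sign doesn't affect v_p.) So v_5(-30) = 1.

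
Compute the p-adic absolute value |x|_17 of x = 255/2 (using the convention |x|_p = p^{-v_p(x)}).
|255/2|_17 = 1/17

Step 1 — compute v_17(x) by factoring powers of 17 out of the numerator and denominator: v_17(255/2) = 1. Step 2 — apply |x|_p = p^{-v_p(x)} = 17^{-1} = 1/17.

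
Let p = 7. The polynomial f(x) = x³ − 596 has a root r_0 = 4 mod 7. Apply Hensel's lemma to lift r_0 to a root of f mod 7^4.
r_3 = 1775 (mod 2401)

Hensel: r_{i+1} = r_i − f(r_i)/f′(r_i) mod 7^{i+2}, where f′(x) = 3x². Iterate:
  r_0 = 4 (mod 7)
  r_1 = 11 (mod 49)
  r_2 = 60 (mod 343)
  r_3 = 1775 (mod 2401)
Final: r = 1775 with f(r) ≡ 0 mod 7^4.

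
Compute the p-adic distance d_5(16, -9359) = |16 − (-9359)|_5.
d_5(16, -9359) = 1/3125

Step 1 — x − y = 16 − (-9359) = 9375. Step 2 — v_5(9375) = 5 (factor: 9375 = (5^5 · 3); the sign does not affect v_p). Step 3 — |x − y|_5 = 5^{-5} = 1/3125.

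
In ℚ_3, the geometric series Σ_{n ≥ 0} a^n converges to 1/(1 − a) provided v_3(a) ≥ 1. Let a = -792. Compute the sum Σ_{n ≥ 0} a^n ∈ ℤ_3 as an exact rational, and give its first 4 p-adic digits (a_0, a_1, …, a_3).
Σ a^n = 1/(1 − a) = 1/793;  first 4 digits = (1, 0, 2, 0)

v_3(a) = 2 ≥ 1, so the series converges in ℤ_3 to 1/(1 − a) = 1/(1 − (-792)) = 1/793. Expand this rational in ℤ_3: compute digits iteratively via d_i = x_i mod 3, x_{i+1} = (x_i − d_i)/3. The first 4 digits are (1, 0, 2, 0).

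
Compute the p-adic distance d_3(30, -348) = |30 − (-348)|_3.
d_3(30, -348) = 1/27

Step 1 — x − y = 30 − (-348) = 378. Step 2 — v_3(378) = 3 (factor: 378 = (3^3 · 14); the sign does not affect v_p). Step 3 — |x − y|_3 = 3^{-3} = 1/27.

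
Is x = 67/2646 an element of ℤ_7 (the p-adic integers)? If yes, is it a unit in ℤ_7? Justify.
x ∉ ℤ_7 (v_7(x) = -2 < 0)

ℤ_7 = {x ∈ ℚ_7 : v_7(x) ≥ 0} and ℤ_7^× = {x ∈ ℤ_7 : v_7(x) = 0}. Here v_7(67/2646) = v_7(num) − v_7(den) = -2; compare against these criteria.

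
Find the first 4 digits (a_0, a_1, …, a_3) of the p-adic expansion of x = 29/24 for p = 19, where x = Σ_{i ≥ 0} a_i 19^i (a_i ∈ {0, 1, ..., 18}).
(a_0, …, a_3) = (2, 15, 0, 15)

v_19(29/24) = 0 (numerator and denominator both coprime to 19), so x ∈ ℤ_19^×. Compute digits iteratively via a_i = x_i mod 19, x_{i+1} = (x_i − a_i)/19, with x_0 = x:
  x_0 = 29/24;  a_0 = 2;  x_1 = (x_0 − 2)/19 = -1/24
  x_1 = -1/24;  a_1 = 15;  x_2 = (x_1 − 15)/19 = -19/24
  x_2 = -19/24;  a_2 = 0;  x_3 = (x_2 − 0)/19 = -1/24
  x_3 = -1/24;  a_3 = 15;  x_4 = (x_3 − 15)/19 = -19/24
Digits: (2, 15, 0, 15).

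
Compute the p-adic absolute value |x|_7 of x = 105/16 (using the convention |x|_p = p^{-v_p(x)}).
|105/16|_7 = 1/7

Step 1 — compute v_7(x) by factoring powers of 7 out of the numerator and denominator: v_7(105/16) = 1. Step 2 — apply |x|_p = p^{-v_p(x)} = 7^{-1} = 1/7.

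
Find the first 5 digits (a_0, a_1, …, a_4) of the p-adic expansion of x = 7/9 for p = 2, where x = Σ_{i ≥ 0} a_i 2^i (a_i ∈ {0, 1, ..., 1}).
(a_0, …, a_4) = (1, 1, 1, 1, 0)

v_2(7/9) = 0 (numerator and denominator both coprime to 2), so x ∈ ℤ_2^×. Compute digits iteratively via a_i = x_i mod 2, x_{i+1} = (x_i − a_i)/2, with x_0 = x:
  x_0 = 7/9;  a_0 = 1;  x_1 = (x_0 − 1)/2 = -1/9
  x_1 = -1/9;  a_1 = 1;  x_2 = (x_1 − 1)/2 = -5/9
  x_2 = -5/9;  a_2 = 1;  x_3 = (x_2 − 1)/2 = -7/9
  x_3 = -7/9;  a_3 = 1;  x_4 = (x_3 − 1)/2 = -8/9
  x_4 = -8/9;  a_4 = 0;  x_5 = (x_4 − 0)/2 = -4/9
Digits: (1, 1, 1, 1, 0).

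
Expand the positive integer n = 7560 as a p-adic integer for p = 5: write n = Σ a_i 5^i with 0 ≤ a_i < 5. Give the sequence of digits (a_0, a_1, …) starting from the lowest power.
(a_0, a_1, …) = (0, 2, 2, 0, 2, 2)

Repeated division by 5 gives the digits low-to-high: 7560 = 2·5^1 + 2·5^2 + 2·5^4 + 2·5^5. Digit sequence: (0, 2, 2, 0, 2, 2).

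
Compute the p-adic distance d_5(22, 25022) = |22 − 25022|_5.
d_5(22, 25022) = 1/3125

Step 1 — x − y = 22 − 25022 = -25000. Step 2 — v_5(-25000) = 5 (factor: -25000 = −(5^5 · 8); the sign does not affect v_p). Step 3 — |x − y|_5 = 5^{-5} = 1/3125.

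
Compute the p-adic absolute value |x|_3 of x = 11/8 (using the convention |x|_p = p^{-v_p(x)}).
|11/8|_3 = 1

Step 1 — compute v_3(x) by factoring powers of 3 out of the numerator and denominator: v_3(11/8) = 0. Step 2 — apply |x|_p = p^{-v_p(x)} = 3^{0} = 1.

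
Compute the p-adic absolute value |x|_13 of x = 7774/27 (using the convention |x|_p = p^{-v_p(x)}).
|7774/27|_13 = 1/169

Step 1 — compute v_13(x) by factoring powers of 13 out of the numerator and denominator: v_13(7774/27) = 2. Step 2 — apply |x|_p = p^{-v_p(x)} = 13^{-2} = 1/169.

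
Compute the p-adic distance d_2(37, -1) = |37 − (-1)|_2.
d_2(37, -1) = 1/2

Step 1 — x − y = 37 − (-1) = 38. Step 2 — v_2(38) = 1 (factor: 38 = (2^1 · 19); the sign does not affect v_p). Step 3 — |x − y|_2 = 2^{-1} = 1/2.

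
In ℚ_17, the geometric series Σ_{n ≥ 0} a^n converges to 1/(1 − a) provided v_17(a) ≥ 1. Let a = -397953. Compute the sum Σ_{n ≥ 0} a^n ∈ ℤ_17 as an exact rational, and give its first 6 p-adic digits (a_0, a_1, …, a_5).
Σ a^n = 1/(1 − a) = 1/397954;  first 6 digits = (1, 0, 0, 4, 12, 16)

v_17(a) = 3 ≥ 1, so the series converges in ℤ_17 to 1/(1 − a) = 1/(1 − (-397953)) = 1/397954. Expand this rational in ℤ_17: compute digits iteratively via d_i = x_i mod 17, x_{i+1} = (x_i − d_i)/17. The first 6 digits are (1, 0, 0, 4, 12, 16).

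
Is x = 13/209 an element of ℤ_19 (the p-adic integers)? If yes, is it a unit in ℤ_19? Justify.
x ∉ ℤ_19 (v_19(x) = -1 < 0)

ℤ_19 = {x ∈ ℚ_19 : v_19(x) ≥ 0} and ℤ_19^× = {x ∈ ℤ_19 : v_19(x) = 0}. Here v_19(13/209) = v_19(num) − v_19(den) = -1; compare against these criteria.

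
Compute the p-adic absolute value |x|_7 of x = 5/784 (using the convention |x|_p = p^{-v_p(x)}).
|5/784|_7 = 49

Step 1 — compute v_7(x) by factoring powers of 7 out of the numerator and denominator: v_7(5/784) = -2. Step 2 — apply |x|_p = p^{-v_p(x)} = 7^{2} = 49.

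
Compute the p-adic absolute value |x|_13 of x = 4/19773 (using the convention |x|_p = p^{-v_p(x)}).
|4/19773|_13 = 2197

Step 1 — compute v_13(x) by factoring powers of 13 out of the numerator and denominator: v_13(4/19773) = -3. Step 2 — apply |x|_p = p^{-v_p(x)} = 13^{3} = 2197.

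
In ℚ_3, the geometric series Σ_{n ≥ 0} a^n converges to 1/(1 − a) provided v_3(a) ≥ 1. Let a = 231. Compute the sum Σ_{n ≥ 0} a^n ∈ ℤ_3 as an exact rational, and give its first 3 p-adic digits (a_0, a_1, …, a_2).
Σ a^n = 1/(1 − a) = -1/230;  first 3 digits = (1, 2, 2)

v_3(a) = 1 ≥ 1, so the series converges in ℤ_3 to 1/(1 − a) = 1/(1 − 231) = -1/230. Expand this rational in ℤ_3: compute digits iteratively via d_i = x_i mod 3, x_{i+1} = (x_i − d_i)/3. The first 3 digits are (1, 2, 2).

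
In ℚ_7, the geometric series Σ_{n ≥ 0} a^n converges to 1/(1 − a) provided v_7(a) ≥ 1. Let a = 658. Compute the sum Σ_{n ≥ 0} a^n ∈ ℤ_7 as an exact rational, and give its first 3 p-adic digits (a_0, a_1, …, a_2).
Σ a^n = 1/(1 − a) = -1/657;  first 3 digits = (1, 3, 1)

v_7(a) = 1 ≥ 1, so the series converges in ℤ_7 to 1/(1 − a) = 1/(1 − 658) = -1/657. Expand this rational in ℤ_7: compute digits iteratively via d_i = x_i mod 7, x_{i+1} = (x_i − d_i)/7. The first 3 digits are (1, 3, 1).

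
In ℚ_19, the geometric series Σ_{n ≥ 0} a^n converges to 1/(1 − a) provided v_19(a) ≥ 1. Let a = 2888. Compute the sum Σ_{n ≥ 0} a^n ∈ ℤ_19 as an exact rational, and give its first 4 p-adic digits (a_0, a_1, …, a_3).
Σ a^n = 1/(1 − a) = -1/2887;  first 4 digits = (1, 0, 8, 0)

v_19(a) = 2 ≥ 1, so the series converges in ℤ_19 to 1/(1 − a) = 1/(1 − 2888) = -1/2887. Expand this rational in ℤ_19: compute digits iteratively via d_i = x_i mod 19, x_{i+1} = (x_i − d_i)/19. The first 4 digits are (1, 0, 8, 0).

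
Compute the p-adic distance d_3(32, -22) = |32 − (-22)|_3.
d_3(32, -22) = 1/27

Step 1 — x − y = 32 − (-22) = 54. Step 2 — v_3(54) = 3 (factor: 54 = (3^3 · 2); the sign does not affect v_p). Step 3 — |x − y|_3 = 3^{-3} = 1/27.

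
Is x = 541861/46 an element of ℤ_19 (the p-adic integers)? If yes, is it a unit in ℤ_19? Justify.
x ∈ ℤ_19 but not a unit; v_19(x) = 3 > 0

ℤ_19 = {x ∈ ℚ_19 : v_19(x) ≥ 0} and ℤ_19^× = {x ∈ ℤ_19 : v_19(x) = 0}. Here v_19(541861/46) = v_19(num) − v_19(den) = 3; compare against these criteria.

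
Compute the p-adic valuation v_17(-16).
v_17(-16) = 0

v_17(n) is the largest exponent k such that 17^k divides n. Factor out: -16 = -17^0 · 16. (Sign doesn't affect v_p.) So v_17(-16) = 0.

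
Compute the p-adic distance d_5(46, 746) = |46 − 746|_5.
d_5(46, 746) = 1/25

Step 1 — x − y = 46 − 746 = -700. Step 2 — v_5(-700) = 2 (factor: -700 = −(5^2 · 28); the sign does not affect v_p). Step 3 — |x − y|_5 = 5^{-2} = 1/25.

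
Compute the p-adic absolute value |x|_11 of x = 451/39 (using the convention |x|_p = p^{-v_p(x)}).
|451/39|_11 = 1/11

Step 1 — compute v_11(x) by factoring powers of 11 out of the numerator and denominator: v_11(451/39) = 1. Step 2 — apply |x|_p = p^{-v_p(x)} = 11^{-1} = 1/11.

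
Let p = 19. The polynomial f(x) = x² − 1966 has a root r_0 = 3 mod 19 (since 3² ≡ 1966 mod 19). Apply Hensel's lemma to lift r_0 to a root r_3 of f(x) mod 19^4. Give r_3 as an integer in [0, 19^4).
r_3 = 94851 (mod 130321)

Hensel's recurrence: r_{i+1} = r_i − f(r_i)·(f′(r_i))^{-1} mod 19^{i+2}, with f′(x) = 2x. Iterate:
  r_0 = 3 (mod 19)
  r_1 = 269 (mod 361)
  r_2 = 5684 (mod 6859)
  r_3 = 94851 (mod 130321)
Final: r_3 = 94851, and one checks f(r_3) ≡ 0 mod 19^4.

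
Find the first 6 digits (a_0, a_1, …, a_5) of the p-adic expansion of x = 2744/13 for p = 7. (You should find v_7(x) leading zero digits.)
(a_0, …, a_5) = (0, 0, 0, 6, 3, 0)

v_7(2744/13) = 3, so a_0 = ... = a_2 = 0. Factor out: x = 7^3 · u with u = 8/13 a unit in ℤ_7. Expand u iteratively via a_{v+i} = u_i mod 7, u_{i+1} = (u_i − a_{v+i})/7:
  u_0 = 8/13;  a_3 = 6;  u_1 = (u_0 − 6)/7 = -10/13
  u_1 = -10/13;  a_4 = 3;  u_2 = (u_1 − 3)/7 = -7/13
  u_2 = -7/13;  a_5 = 0;  u_3 = (u_2 − 0)/7 = -1/13
Digits: (0, 0, 0, 6, 3, 0).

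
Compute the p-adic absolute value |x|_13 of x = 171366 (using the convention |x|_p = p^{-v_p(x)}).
|171366|_13 = 1/28561

Step 1 — compute v_13(x) by factoring powers of 13 out of the numerator and denominator: v_13(171366) = 4. Step 2 — apply |x|_p = p^{-v_p(x)} = 13^{-4} = 1/28561.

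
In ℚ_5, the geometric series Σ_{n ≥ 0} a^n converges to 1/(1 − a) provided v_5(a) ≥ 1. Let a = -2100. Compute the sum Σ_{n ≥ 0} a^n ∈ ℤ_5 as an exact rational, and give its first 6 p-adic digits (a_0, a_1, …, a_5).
Σ a^n = 1/(1 − a) = 1/2101;  first 6 digits = (1, 0, 1, 3, 2, 0)

v_5(a) = 2 ≥ 1, so the series converges in ℤ_5 to 1/(1 − a) = 1/(1 − (-2100)) = 1/2101. Expand this rational in ℤ_5: compute digits iteratively via d_i = x_i mod 5, x_{i+1} = (x_i − d_i)/5. The first 6 digits are (1, 0, 1, 3, 2, 0).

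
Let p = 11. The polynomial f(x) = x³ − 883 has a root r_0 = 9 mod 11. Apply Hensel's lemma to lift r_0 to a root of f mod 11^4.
r_3 = 42 (mod 14641)

Hensel: r_{i+1} = r_i − f(r_i)/f′(r_i) mod 11^{i+2}, where f′(x) = 3x². Iterate:
  r_0 = 9 (mod 11)
  r_1 = 42 (mod 121)
  r_2 = 42 (mod 1331)
  r_3 = 42 (mod 14641)
Final: r = 42 with f(r) ≡ 0 mod 11^4.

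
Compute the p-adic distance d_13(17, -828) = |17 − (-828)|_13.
d_13(17, -828) = 1/169

Step 1 — x − y = 17 − (-828) = 845. Step 2 — v_13(845) = 2 (factor: 845 = (13^2 · 5); the sign does not affect v_p). Step 3 — |x − y|_13 = 13^{-2} = 1/169.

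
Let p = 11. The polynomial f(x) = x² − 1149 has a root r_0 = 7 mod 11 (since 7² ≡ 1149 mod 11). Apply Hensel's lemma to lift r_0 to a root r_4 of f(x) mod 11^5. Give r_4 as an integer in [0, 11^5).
r_4 = 898 (mod 161051)

Hensel's recurrence: r_{i+1} = r_i − f(r_i)·(f′(r_i))^{-1} mod 11^{i+2}, with f′(x) = 2x. Iterate:
  r_0 = 7 (mod 11)
  r_1 = 51 (mod 121)
  r_2 = 898 (mod 1331)
  r_3 = 898 (mod 14641)
  r_4 = 898 (mod 161051)
Final: r_4 = 898, and one checks f(r_4) ≡ 0 mod 11^5.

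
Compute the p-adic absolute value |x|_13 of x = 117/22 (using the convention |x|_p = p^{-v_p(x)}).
|117/22|_13 = 1/13

Step 1 — compute v_13(x) by factoring powers of 13 out of the numerator and denominator: v_13(117/22) = 1. Step 2 — apply |x|_p = p^{-v_p(x)} = 13^{-1} = 1/13.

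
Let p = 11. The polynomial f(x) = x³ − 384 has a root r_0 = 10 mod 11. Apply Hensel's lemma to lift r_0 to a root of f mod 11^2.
r_1 = 87 (mod 121)

Hensel: r_{i+1} = r_i − f(r_i)/f′(r_i) mod 11^{i+2}, where f′(x) = 3x². Iterate:
  r_0 = 10 (mod 11)
  r_1 = 87 (mod 121)
Final: r = 87 with f(r) ≡ 0 mod 11^2.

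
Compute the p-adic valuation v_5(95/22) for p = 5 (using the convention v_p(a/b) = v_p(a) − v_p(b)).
v_5(95/22) = 1

Factor powers of 5 from the numerator and denominator of the reduced fraction: 95 = 5^1 · 19 and 22 = 5^0 · 22. Apply v_p(a/b) = v_p(a) − v_p(b): v_5(95/22) = 1 − 0 = 1.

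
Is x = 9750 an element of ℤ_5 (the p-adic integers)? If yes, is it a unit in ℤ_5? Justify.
x ∈ ℤ_5 but not a unit; v_5(x) = 3 > 0

ℤ_5 = {x ∈ ℚ_5 : v_5(x) ≥ 0} and ℤ_5^× = {x ∈ ℤ_5 : v_5(x) = 0}. Here v_5(9750) = v_5(num) − v_5(den) = 3; compare against these criteria.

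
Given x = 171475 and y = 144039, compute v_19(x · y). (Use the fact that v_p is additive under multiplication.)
v_19(24699087525) = 6

v_p(x) = 3 (factor: 171475 = 19^3 · 25); v_p(y) = 3 (factor: 144039 = 19^3 · 21). Additivity: v_p(xy) = v_p(x) + v_p(y) = 3 + 3 = 6. (Direct check: xy = 24699087525 = 19^6 · (525).)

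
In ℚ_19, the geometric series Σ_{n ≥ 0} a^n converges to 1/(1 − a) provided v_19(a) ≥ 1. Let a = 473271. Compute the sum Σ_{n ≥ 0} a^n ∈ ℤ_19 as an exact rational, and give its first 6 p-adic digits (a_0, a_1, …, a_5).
Σ a^n = 1/(1 − a) = -1/473270;  first 6 digits = (1, 0, 0, 12, 3, 0)

v_19(a) = 3 ≥ 1, so the series converges in ℤ_19 to 1/(1 − a) = 1/(1 − 473271) = -1/473270. Expand this rational in ℤ_19: compute digits iteratively via d_i = x_i mod 19, x_{i+1} = (x_i − d_i)/19. The first 6 digits are (1, 0, 0, 12, 3, 0).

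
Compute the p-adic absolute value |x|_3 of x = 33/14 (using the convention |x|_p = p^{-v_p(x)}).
|33/14|_3 = 1/3

Step 1 — compute v_3(x) by factoring powers of 3 out of the numerator and denominator: v_3(33/14) = 1. Step 2 — apply |x|_p = p^{-v_p(x)} = 3^{-1} = 1/3.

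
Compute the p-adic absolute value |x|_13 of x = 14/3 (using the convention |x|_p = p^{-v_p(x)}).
|14/3|_13 = 1

Step 1 — compute v_13(x) by factoring powers of 13 out of the numerator and denominator: v_13(14/3) = 0. Step 2 — apply |x|_p = p^{-v_p(x)} = 13^{0} = 1.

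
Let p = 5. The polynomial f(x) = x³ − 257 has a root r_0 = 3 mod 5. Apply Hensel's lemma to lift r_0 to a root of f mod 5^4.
r_3 = 418 (mod 625)

Hensel: r_{i+1} = r_i − f(r_i)/f′(r_i) mod 5^{i+2}, where f′(x) = 3x². Iterate:
  r_0 = 3 (mod 5)
  r_1 = 18 (mod 25)
  r_2 = 43 (mod 125)
  r_3 = 418 (mod 625)
Final: r = 418 with f(r) ≡ 0 mod 5^4.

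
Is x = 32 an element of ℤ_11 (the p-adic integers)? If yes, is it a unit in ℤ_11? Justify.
x ∈ ℤ_11^× (unit); v_11(x) = 0

ℤ_11 = {x ∈ ℚ_11 : v_11(x) ≥ 0} and ℤ_11^× = {x ∈ ℤ_11 : v_11(x) = 0}. Here v_11(32) = v_11(num) − v_11(den) = 0; compare against these criteria.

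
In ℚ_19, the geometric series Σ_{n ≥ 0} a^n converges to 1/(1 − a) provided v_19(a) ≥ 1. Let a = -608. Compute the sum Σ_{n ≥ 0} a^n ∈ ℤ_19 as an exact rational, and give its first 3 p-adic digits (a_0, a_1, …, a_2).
Σ a^n = 1/(1 − a) = 1/609;  first 3 digits = (1, 6, 15)

v_19(a) = 1 ≥ 1, so the series converges in ℤ_19 to 1/(1 − a) = 1/(1 − (-608)) = 1/609. Expand this rational in ℤ_19: compute digits iteratively via d_i = x_i mod 19, x_{i+1} = (x_i − d_i)/19. The first 3 digits are (1, 6, 15).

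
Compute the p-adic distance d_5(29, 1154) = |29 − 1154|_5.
d_5(29, 1154) = 1/125

Step 1 — x − y = 29 − 1154 = -1125. Step 2 — v_5(-1125) = 3 (factor: -1125 = −(5^3 · 9); the sign does not affect v_p). Step 3 — |x − y|_5 = 5^{-3} = 1/125.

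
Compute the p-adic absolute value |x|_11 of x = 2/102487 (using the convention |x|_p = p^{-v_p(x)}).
|2/102487|_11 = 14641

Step 1 — compute v_11(x) by factoring powers of 11 out of the numerator and denominator: v_11(2/102487) = -4. Step 2 — apply |x|_p = p^{-v_p(x)} = 11^{4} = 14641.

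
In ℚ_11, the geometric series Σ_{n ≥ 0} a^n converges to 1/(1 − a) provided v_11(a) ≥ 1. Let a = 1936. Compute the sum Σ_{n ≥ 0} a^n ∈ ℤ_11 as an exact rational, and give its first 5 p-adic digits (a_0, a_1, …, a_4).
Σ a^n = 1/(1 − a) = -1/1935;  first 5 digits = (1, 0, 5, 1, 3)

v_11(a) = 2 ≥ 1, so the series converges in ℤ_11 to 1/(1 − a) = 1/(1 − 1936) = -1/1935. Expand this rational in ℤ_11: compute digits iteratively via d_i = x_i mod 11, x_{i+1} = (x_i − d_i)/11. The first 5 digits are (1, 0, 5, 1, 3).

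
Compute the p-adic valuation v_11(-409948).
v_11(-409948) = 4

v_11(n) is the largest exponent k such that 11^k divides n. Factor out: -409948 = -11^4 · 28. (Sign doesn't affect v_p.) So v_11(-409948) = 4.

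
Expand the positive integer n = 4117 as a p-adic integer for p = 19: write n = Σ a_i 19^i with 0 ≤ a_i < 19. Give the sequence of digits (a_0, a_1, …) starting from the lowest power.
(a_0, a_1, …) = (13, 7, 11)

Repeated division by 19 gives the digits low-to-high: 4117 = 13 + 7·19^1 + 11·19^2. Digit sequence: (13, 7, 11).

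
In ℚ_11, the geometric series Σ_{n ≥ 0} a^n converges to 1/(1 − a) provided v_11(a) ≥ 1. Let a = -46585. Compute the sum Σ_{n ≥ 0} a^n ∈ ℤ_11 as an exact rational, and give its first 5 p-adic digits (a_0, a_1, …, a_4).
Σ a^n = 1/(1 − a) = 1/46586;  first 5 digits = (1, 0, 0, 9, 7)

v_11(a) = 3 ≥ 1, so the series converges in ℤ_11 to 1/(1 − a) = 1/(1 − (-46585)) = 1/46586. Expand this rational in ℤ_11: compute digits iteratively via d_i = x_i mod 11, x_{i+1} = (x_i − d_i)/11. The first 5 digits are (1, 0, 0, 9, 7).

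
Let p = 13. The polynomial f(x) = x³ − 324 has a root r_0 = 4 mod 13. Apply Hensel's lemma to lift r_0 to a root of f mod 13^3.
r_2 = 784 (mod 2197)

Hensel: r_{i+1} = r_i − f(r_i)/f′(r_i) mod 13^{i+2}, where f′(x) = 3x². Iterate:
  r_0 = 4 (mod 13)
  r_1 = 108 (mod 169)
  r_2 = 784 (mod 2197)
Final: r = 784 with f(r) ≡ 0 mod 13^3.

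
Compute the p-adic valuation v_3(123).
v_3(123) = 1

v_3(n) is the largest exponent k such that 3^k divides n. Factor out: 123 = 3^1 · 41. (Sign doesn't affect v_p.) So v_3(123) = 1.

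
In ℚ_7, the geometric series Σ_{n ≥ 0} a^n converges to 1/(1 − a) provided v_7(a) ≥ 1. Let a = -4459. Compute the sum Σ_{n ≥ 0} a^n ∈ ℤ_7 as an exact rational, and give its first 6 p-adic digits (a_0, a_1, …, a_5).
Σ a^n = 1/(1 − a) = 1/4460;  first 6 digits = (1, 0, 0, 1, 5, 6)

v_7(a) = 3 ≥ 1, so the series converges in ℤ_7 to 1/(1 − a) = 1/(1 − (-4459)) = 1/4460. Expand this rational in ℤ_7: compute digits iteratively via d_i = x_i mod 7, x_{i+1} = (x_i − d_i)/7. The first 6 digits are (1, 0, 0, 1, 5, 6).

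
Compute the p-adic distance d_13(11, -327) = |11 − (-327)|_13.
d_13(11, -327) = 1/169

Step 1 — x − y = 11 − (-327) = 338. Step 2 — v_13(338) = 2 (factor: 338 = (13^2 · 2); the sign does not affect v_p). Step 3 — |x − y|_13 = 13^{-2} = 1/169.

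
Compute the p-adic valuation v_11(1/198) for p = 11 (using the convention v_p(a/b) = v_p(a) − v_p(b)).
v_11(1/198) = -1

Factor powers of 11 from the numerator and denominator of the reduced fraction: 1 = 11^0 · 1 and 198 = 11^1 · 18. Apply v_p(a/b) = v_p(a) − v_p(b): v_11(1/198) = 0 − 1 = -1.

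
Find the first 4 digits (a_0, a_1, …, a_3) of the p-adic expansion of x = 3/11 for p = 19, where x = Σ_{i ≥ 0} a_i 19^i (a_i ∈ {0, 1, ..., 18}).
(a_0, …, a_3) = (2, 12, 8, 3)

v_19(3/11) = 0 (numerator and denominator both coprime to 19), so x ∈ ℤ_19^×. Compute digits iteratively via a_i = x_i mod 19, x_{i+1} = (x_i − a_i)/19, with x_0 = x:
  x_0 = 3/11;  a_0 = 2;  x_1 = (x_0 − 2)/19 = -1/11
  x_1 = -1/11;  a_1 = 12;  x_2 = (x_1 − 12)/19 = -7/11
  x_2 = -7/11;  a_2 = 8;  x_3 = (x_2 − 8)/19 = -5/11
  x_3 = -5/11;  a_3 = 3;  x_4 = (x_3 − 3)/19 = -2/11
Digits: (2, 12, 8, 3).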